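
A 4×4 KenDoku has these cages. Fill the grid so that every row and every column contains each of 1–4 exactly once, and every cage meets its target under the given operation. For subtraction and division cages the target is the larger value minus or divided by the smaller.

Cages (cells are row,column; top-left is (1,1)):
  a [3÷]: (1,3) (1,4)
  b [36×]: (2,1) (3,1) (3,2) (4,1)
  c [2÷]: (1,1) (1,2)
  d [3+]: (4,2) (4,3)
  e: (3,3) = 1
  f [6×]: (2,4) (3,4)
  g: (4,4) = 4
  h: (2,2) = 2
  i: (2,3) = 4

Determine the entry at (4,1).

Cage h is given, so (2,2) = 2.
Cage i is a single given cell, which forces (2,3) = 4.
Row 2 already has 2; hence (2,4) = 3.
Cage b has product 36, so (3,2) = 3.
E is a freebie; hence (3,3) = 1.
3 is placed in column 4; hence (3,4) = 2.
Column 2 now contains 2; hence (4,2) = 1.
Column 3 already has 1, which forces (4,3) = 2.
Cage g is given, which forces (4,4) = 4.
Cage c needs two cells with quotient 2, leaving (1,1) = 2.
1 is placed in column 2, which forces (1,2) = 4.
Column 3 already has 1, which forces (1,3) = 3.
3 is placed in column 4, which forces (1,4) = 1.
3 is placed in row 2, leaving (2,1) = 1.
1 is placed in row 3, so (3,1) = 4.
Row 4 already has 4, which forces (4,1) = 3.
Filled in: 2 4 3 1 / 1 2 4 3 / 4 3 1 2 / 3 1 2 4.

3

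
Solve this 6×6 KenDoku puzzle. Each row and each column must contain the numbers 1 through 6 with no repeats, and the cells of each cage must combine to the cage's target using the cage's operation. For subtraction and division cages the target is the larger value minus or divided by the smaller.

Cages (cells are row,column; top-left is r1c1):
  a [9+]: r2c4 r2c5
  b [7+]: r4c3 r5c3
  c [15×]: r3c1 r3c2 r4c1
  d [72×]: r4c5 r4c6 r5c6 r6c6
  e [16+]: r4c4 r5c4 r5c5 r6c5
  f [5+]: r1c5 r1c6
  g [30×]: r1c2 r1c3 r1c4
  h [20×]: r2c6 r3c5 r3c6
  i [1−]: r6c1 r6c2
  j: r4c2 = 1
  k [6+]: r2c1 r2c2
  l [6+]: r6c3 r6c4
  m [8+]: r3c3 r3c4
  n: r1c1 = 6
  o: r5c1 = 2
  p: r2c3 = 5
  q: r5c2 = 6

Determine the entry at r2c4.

6

N is a freebie; hence r1c1 = 6.
P is a freebie; hence r2c3 = 5.
Cage j is given, leaving r4c2 = 1.
O is a freebie, so r5c1 = 2.
Q is a freebie, so r5c2 = 6.
The two cells of cage k must have sum 6, so r2c1 = 4.
Cage k's pair has sum 6; hence r2c2 = 2.
Row 2 already has 2; hence r2c6 = 1.
Cage c has product 15, so r3c1 = 1.
Cage i's pair has difference 1, leaving r6c2 = 4.
Cage l's pair has sum 6, so r6c3 = 1.
Cage l needs two cells with sum 6, which forces r6c4 = 5.
Cage g needs product 30, which forces r1c2 = 5.
5 is placed in column 2, which forces r3c2 = 3.
Row 6 now contains 5, leaving r6c1 = 3.
Row 6 already has 3, which forces r6c6 = 2.
Column 1 now contains 3, leaving r4c1 = 5.
Cage d has product 72, so r5c6 = 3.
Row 6 already has 2, so r6c5 = 6.
Cage f's pair has sum 5, so r1c5 = 1.
3 is placed in column 6, leaving r1c6 = 4.
Cage a's pair has sum 9, which forces r2c4 = 6.
Column 5 now contains 6, which forces r2c5 = 3.
Column 4 already has 6, which forces r3c4 = 2.
Column 6 now contains 4, leaving r3c6 = 5.
Cage b's pair has sum 7, which forces r4c3 = 3.
Cage e has sum 16; hence r4c4 = 4.
Column 5 now contains 3, so r4c5 = 2.
Column 6 now contains 4, so r4c6 = 6.
Row 5 now contains 3, leaving r5c3 = 4.
Cage e has sum 16; hence r5c4 = 1.
The 4 cells of cage e must have sum 16, which forces r5c5 = 5.
Column 3 now contains 3, so r1c3 = 2.
Column 4 already has 2, which forces r1c4 = 3.
Row 3 already has 2, so r3c3 = 6.
Row 3 already has 5, so r3c5 = 4.
Completed grid: 6 5 2 3 1 4 / 4 2 5 6 3 1 / 1 3 6 2 4 5 / 5 1 3 4 2 6 / 2 6 4 1 5 3 / 3 4 1 5 6 2.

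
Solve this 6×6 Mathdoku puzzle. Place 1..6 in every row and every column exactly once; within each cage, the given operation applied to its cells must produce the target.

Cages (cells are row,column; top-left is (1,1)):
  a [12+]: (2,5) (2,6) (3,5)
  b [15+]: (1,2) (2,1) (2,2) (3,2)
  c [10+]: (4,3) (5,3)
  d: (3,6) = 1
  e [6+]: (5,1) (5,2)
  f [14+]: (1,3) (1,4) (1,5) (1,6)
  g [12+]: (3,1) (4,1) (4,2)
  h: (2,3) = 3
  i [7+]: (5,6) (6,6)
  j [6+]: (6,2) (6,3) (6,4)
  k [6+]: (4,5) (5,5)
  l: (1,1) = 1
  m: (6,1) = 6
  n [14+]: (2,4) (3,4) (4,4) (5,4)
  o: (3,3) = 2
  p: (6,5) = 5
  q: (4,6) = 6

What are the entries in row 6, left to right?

6 2 1 3 5 4

L is a freebie, which forces (1,1) = 1.
H is a freebie, which forces (2,3) = 3.
Cage o is given; hence (3,3) = 2.
D is a freebie; hence (3,6) = 1.
Cage q is given, which forces (4,6) = 6.
M is a freebie, which forces (6,1) = 6.
2 is placed in column 3, which forces (6,3) = 1.
Cage p is given, so (6,5) = 5.
Row 4 already has 6, leaving (4,3) = 4.
4 is placed in row 4, which forces (4,5) = 2.
The two cells of cage c must have sum 10, leaving (5,3) = 6.
Column 5 already has 2; hence (5,5) = 4.
4 is placed in column 3, leaving (1,3) = 5.
4 is placed in column 5; hence (1,5) = 3.
The 3 cells of cage a must have sum 12, leaving (2,5) = 1.
The 3 cells of cage a must have sum 12; hence (2,6) = 5.
Cage g needs sum 12, leaving (3,1) = 4.
Cage a has sum 12, which forces (3,5) = 6.
Cage e needs two cells with sum 6; hence (5,1) = 5.
The two cells of cage e must have sum 6; hence (5,2) = 1.
Column 6 already has 5, leaving (5,6) = 3.
Column 1 already has 4; hence (2,1) = 2.
Column 1 already has 5, which forces (4,1) = 3.
Cage g has sum 12, which forces (4,2) = 5.
5 is placed in row 4, leaving (4,4) = 1.
Row 5 already has 3, so (5,4) = 2.
Column 4 already has 2, so (6,4) = 3.
Cage i needs two cells with sum 7; hence (6,6) = 4.
Column 4 already has 2, which forces (1,4) = 4.
Column 6 now contains 4, leaving (1,6) = 2.
Cage n needs sum 14, so (2,4) = 6.
Column 2 now contains 5, leaving (3,2) = 3.
Column 4 already has 3, so (3,4) = 5.
3 is placed in row 6, leaving (6,2) = 2.
Row 1 now contains 4; hence (1,2) = 6.
Row 2 already has 6; hence (2,2) = 4.
The full grid is 1 6 5 4 3 2 / 2 4 3 6 1 5 / 4 3 2 5 6 1 / 3 5 4 1 2 6 / 5 1 6 2 4 3 / 6 2 1 3 5 4.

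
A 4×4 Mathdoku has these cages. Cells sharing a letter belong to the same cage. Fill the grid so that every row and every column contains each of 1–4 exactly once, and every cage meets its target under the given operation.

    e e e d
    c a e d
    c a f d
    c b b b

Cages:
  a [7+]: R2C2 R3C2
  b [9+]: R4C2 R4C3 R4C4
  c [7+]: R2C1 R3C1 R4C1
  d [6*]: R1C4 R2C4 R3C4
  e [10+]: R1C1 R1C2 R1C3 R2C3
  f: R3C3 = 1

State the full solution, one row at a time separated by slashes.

3 1 4 2 / 4 3 2 1 / 2 4 1 3 / 1 2 3 4

F is a freebie, which forces R3C3 = 1.
In row 4, 1 can only go at R4C1, so R4C1 = 1.
The 4 cells of cage e must have sum 10, which forces R1C2 = 1.
The 3 cells of cage d must have product 6, leaving R2C4 = 1.
Column 1 needs a 3, and only R1C1 is open for it.
Row 1 already has 3, which forces R1C4 = 2.
Cage d has product 6, so R3C4 = 3.
Column 4 now contains 3, which forces R4C4 = 4.
2 is placed in row 1, leaving R1C3 = 4.
The two cells of cage a must have sum 7; hence R2C2 = 3.
Cage e needs sum 10, so R2C3 = 2.
Row 3 now contains 3; hence R3C2 = 4.
Column 2 now contains 3, which forces R4C2 = 2.
2 is placed in column 3; hence R4C3 = 3.
2 is placed in row 2, leaving R2C1 = 4.
Row 3 now contains 4, so R3C1 = 2.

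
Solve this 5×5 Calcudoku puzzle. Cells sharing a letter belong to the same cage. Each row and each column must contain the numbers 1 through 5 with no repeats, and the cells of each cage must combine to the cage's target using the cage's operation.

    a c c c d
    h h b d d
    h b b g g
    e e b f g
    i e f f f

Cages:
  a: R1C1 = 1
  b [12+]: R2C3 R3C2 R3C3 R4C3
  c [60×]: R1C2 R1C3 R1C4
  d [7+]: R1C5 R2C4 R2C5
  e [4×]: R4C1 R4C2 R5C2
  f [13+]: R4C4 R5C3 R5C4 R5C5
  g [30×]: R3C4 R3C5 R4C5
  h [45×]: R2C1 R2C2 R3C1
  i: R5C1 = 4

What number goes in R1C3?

Cage a is a single given cell, so R1C1 = 1.
Cage h has product 45, leaving R2C1 = 5.
Cage h needs product 45, which forces R2C2 = 3.
The 3 cells of cage h must have product 45, leaving R3C1 = 3.
Column 1 now contains 1; hence R4C1 = 2.
Cage i is a single given cell; hence R5C1 = 4.
Cage e needs product 4, leaving R4C2 = 1.
Cage g needs product 30; hence R4C5 = 3.
The 3 cells of cage e must have product 4; hence R5C2 = 2.
Cage f needs sum 13; hence R4C4 = 4.
Cage b has sum 12, so R3C2 = 4.
4 is placed in row 4, which forces R4C3 = 5.
Column 2 already has 4, so R1C2 = 5.
Cage c needs product 60, leaving R1C3 = 4.
Cage c needs product 60, leaving R1C4 = 3.
4 is placed in row 1, leaving R1C5 = 2.
Column 5 already has 2, which forces R3C5 = 5.
Column 5 now contains 5, leaving R5C5 = 1.
Cage d has sum 7; hence R2C4 = 1.
Column 5 now contains 1, which forces R2C5 = 4.
Row 3 now contains 5, which forces R3C4 = 2.
Row 5 now contains 1, leaving R5C3 = 3.
Row 5 now contains 1, leaving R5C4 = 5.
Row 2 already has 1, leaving R2C3 = 2.
Row 3 now contains 2, so R3C3 = 1.
The full grid is 1 5 4 3 2 / 5 3 2 1 4 / 3 4 1 2 5 / 2 1 5 4 3 / 4 2 3 5 1.

4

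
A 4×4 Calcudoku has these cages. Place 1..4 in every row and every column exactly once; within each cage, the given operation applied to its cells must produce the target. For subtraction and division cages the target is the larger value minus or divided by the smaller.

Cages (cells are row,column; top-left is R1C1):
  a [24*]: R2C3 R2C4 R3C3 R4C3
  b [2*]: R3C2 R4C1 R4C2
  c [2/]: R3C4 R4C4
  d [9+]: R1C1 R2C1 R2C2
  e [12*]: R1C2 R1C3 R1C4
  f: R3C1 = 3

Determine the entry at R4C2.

2

F is a freebie, which forces R3C1 = 3.
Cage b has product 2, which forces R3C2 = 1.
Cage b has product 2, so R4C1 = 1.
Cage b has product 2, so R4C2 = 2.
2 is placed in row 4, which forces R4C4 = 4.
Cage d has sum 9; hence R2C2 = 3.
Column 4 now contains 4, so R3C4 = 2.
4 is placed in row 4; hence R4C3 = 3.
3 is placed in column 2, so R1C2 = 4.
Cage e needs product 12; hence R1C3 = 1.
Cage e has product 12, so R1C4 = 3.
The 4 cells of cage a must have product 24, leaving R2C3 = 2.
Column 4 already has 2, which forces R2C4 = 1.
Row 3 now contains 2; hence R3C3 = 4.
4 is placed in row 1; hence R1C1 = 2.
Row 2 already has 2, so R2C1 = 4.
Completed grid: 2 4 1 3 / 4 3 2 1 / 3 1 4 2 / 1 2 3 4.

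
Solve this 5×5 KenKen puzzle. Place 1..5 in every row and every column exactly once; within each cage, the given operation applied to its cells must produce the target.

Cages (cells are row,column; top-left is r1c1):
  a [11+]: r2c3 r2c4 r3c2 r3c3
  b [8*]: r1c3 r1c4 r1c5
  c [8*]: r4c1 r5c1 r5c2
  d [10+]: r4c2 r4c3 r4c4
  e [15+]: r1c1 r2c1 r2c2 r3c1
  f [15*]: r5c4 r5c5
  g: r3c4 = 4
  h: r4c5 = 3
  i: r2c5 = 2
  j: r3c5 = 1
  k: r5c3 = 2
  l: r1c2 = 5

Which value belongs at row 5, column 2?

4

Cage l is a single given cell, so r1c2 = 5.
Cage i is a single given cell, so r2c5 = 2.
G is a freebie, so r3c4 = 4.
Cage j is a single given cell, so r3c5 = 1.
Cage h is given, so r4c5 = 3.
K is a freebie, so r5c3 = 2.
Column 5 now contains 3, so r5c5 = 5.
Cage b needs product 8, leaving r1c3 = 1.
Cage b has product 8, which forces r1c4 = 2.
Column 5 now contains 1, so r1c5 = 4.
Cage a needs sum 11, which forces r3c2 = 2.
Cage c needs product 8; hence r4c1 = 2.
Row 5 already has 5, so r5c4 = 3.
Row 1 now contains 4; hence r1c1 = 3.
The 4 cells of cage e must have sum 15, leaving r2c1 = 4.
The 4 cells of cage e must have sum 15, leaving r2c2 = 3.
3 is placed in row 2; hence r2c3 = 5.
The 4 cells of cage a must have sum 11; hence r2c4 = 1.
The 4 cells of cage e must have sum 15, which forces r3c1 = 5.
Column 3 already has 5, which forces r3c3 = 3.
Column 3 already has 5; hence r4c3 = 4.
Column 4 now contains 1; hence r4c4 = 5.
Column 1 now contains 4, so r5c1 = 1.
1 is placed in row 5, leaving r5c2 = 4.
Row 4 now contains 4; hence r4c2 = 1.
The full grid is 3 5 1 2 4 / 4 3 5 1 2 / 5 2 3 4 1 / 2 1 4 5 3 / 1 4 2 3 5.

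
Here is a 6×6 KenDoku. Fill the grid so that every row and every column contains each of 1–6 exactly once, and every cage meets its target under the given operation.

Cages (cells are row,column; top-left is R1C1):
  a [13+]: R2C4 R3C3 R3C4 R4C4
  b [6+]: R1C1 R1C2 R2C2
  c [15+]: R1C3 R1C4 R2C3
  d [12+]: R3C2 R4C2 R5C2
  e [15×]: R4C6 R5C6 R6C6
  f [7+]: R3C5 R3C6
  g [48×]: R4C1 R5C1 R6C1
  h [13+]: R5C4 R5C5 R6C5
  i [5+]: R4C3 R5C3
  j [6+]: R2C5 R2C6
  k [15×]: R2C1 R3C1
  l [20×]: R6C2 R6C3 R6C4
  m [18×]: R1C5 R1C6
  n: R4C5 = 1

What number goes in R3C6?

N is a freebie; hence R4C5 = 1.
In column 1, 1 can only go at R1C1, so R1C1 = 1.
The only place for 2 in row 1 is R1C2.
Cage b needs sum 6; hence R2C2 = 3.
Row 2 now contains 3, which forces R2C1 = 5.
Cage k's pair has product 15, leaving R3C1 = 3.
In row 2, 1 can only go at R2C4, so R2C4 = 1.
In row 2, 6 can only go at R2C3, so R2C3 = 6.
The only place for 4 in column 2 is R6C2.
Cage l needs product 20, leaving R6C3 = 1.
Row 6 now contains 4, leaving R6C4 = 5.
Row 6 already has 5, which forces R6C6 = 3.
Cage m's pair has product 18, so R1C5 = 3.
3 is placed in column 6, which forces R1C6 = 6.
3 is placed in column 6, so R4C6 = 5.
The 3 cells of cage e must have product 15, so R5C6 = 1.
Row 1 already has 3, so R1C3 = 5.
Row 1 already has 6, leaving R1C4 = 4.
Cage d has sum 12, leaving R3C2 = 1.
Cage f's pair has sum 7; hence R3C5 = 5.
Column 6 now contains 1; hence R3C6 = 2.
5 is placed in row 4, leaving R4C2 = 6.
The 3 cells of cage d must have sum 12, which forces R5C2 = 5.
Column 5 already has 5; hence R5C5 = 4.
4 is placed in column 5; hence R2C5 = 2.
Column 6 already has 2, leaving R2C6 = 4.
2 is placed in row 3; hence R3C3 = 4.
2 is placed in row 3, which forces R3C4 = 6.
Cage g needs product 48; hence R4C1 = 4.
Cage a needs sum 13, which forces R4C4 = 2.
The 3 cells of cage h must have sum 13, so R5C4 = 3.
Cage h needs sum 13, leaving R6C5 = 6.
2 is placed in row 4, so R4C3 = 3.
Cage g needs product 48, which forces R5C1 = 6.
Row 5 now contains 3, so R5C3 = 2.
Row 6 now contains 6, leaving R6C1 = 2.
Filled in: 1 2 5 4 3 6 / 5 3 6 1 2 4 / 3 1 4 6 5 2 / 4 6 3 2 1 5 / 6 5 2 3 4 1 / 2 4 1 5 6 3.

2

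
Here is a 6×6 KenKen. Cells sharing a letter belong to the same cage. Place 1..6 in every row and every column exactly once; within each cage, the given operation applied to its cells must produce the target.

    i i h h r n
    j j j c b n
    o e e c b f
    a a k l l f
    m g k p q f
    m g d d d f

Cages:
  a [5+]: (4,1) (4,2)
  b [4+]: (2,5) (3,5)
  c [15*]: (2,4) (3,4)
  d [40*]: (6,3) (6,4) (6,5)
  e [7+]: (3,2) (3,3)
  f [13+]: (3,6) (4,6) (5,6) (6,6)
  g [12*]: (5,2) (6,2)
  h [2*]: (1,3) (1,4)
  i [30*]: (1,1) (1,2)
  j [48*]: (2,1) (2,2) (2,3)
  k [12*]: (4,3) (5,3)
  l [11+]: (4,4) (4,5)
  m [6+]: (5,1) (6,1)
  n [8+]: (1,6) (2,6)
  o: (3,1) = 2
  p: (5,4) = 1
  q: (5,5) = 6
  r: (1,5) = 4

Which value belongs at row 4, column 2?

R is a freebie, so (1,5) = 4.
Cage o is given, leaving (3,1) = 2.
Cage p is given, so (5,4) = 1.
Cage q is a single given cell; hence (5,5) = 6.
The two cells of cage h must have product 2; hence (1,3) = 1.
Column 4 already has 1, so (1,4) = 2.
Cage l's pair has sum 11, which forces (4,4) = 6.
Column 5 now contains 6, leaving (4,5) = 5.
Cage m's pair has sum 6; hence (5,1) = 5.
Cage m's pair has sum 6; hence (6,1) = 1.
Column 5 already has 5; hence (6,5) = 2.
Column 1 already has 5, so (1,1) = 6.
Cage i needs two cells with product 30, so (1,2) = 5.
5 is placed in row 1; hence (1,6) = 3.
6 is placed in column 1, leaving (2,1) = 4.
Column 1 now contains 4, so (4,1) = 3.
Row 4 now contains 3; hence (4,3) = 4.
Column 3 already has 4, so (5,3) = 3.
Column 3 already has 4, which forces (6,3) = 5.
Row 6 already has 5; hence (6,4) = 4.
Row 6 already has 4, which forces (6,6) = 6.
Cage n's pair has sum 8, so (2,6) = 5.
Cage e needs two cells with sum 7, which forces (3,2) = 1.
Column 3 already has 3, leaving (3,3) = 6.
1 is placed in row 3, leaving (3,5) = 3.
1 is placed in row 3, so (3,6) = 4.
The two cells of cage a must have sum 5, which forces (4,2) = 2.
Row 4 now contains 2; hence (4,6) = 1.
Cage g's pair has product 12, so (5,2) = 4.
Column 6 already has 4, which forces (5,6) = 2.
Row 6 already has 6, so (6,2) = 3.
Column 2 already has 2, so (2,2) = 6.
6 is placed in column 3; hence (2,3) = 2.
5 is placed in row 2, which forces (2,4) = 3.
3 is placed in column 5, leaving (2,5) = 1.
Row 3 now contains 3, which forces (3,4) = 5.
Completed grid: 6 5 1 2 4 3 / 4 6 2 3 1 5 / 2 1 6 5 3 4 / 3 2 4 6 5 1 / 5 4 3 1 6 2 / 1 3 5 4 2 6.

2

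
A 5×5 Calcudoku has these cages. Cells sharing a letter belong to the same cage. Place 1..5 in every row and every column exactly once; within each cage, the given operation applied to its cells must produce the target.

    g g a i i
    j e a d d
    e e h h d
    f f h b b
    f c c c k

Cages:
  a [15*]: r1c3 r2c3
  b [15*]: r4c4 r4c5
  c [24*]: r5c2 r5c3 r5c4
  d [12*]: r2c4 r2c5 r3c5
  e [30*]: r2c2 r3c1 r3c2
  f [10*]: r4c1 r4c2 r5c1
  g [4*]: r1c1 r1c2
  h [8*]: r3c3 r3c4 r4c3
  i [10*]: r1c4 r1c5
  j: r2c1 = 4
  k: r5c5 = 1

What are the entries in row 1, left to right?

Cage j is a single given cell; hence r2c1 = 4.
Cage k is given; hence r5c5 = 1.
4 is placed in column 1, leaving r1c1 = 1.
Cage g needs two cells with product 4; hence r1c2 = 4.
1 is placed in column 5, leaving r2c5 = 3.
Column 5 now contains 3, which forces r4c5 = 5.
Cage a's pair has product 15; hence r1c3 = 3.
Cage i needs two cells with product 10, so r1c4 = 5.
5 is placed in column 5, so r1c5 = 2.
3 is placed in row 2, leaving r2c3 = 5.
Column 5 now contains 2, so r3c5 = 4.
Row 4 now contains 5, which forces r4c1 = 2.
Cage f has product 10; hence r4c2 = 1.
Row 4 now contains 1; hence r4c3 = 4.
Row 4 now contains 5, which forces r4c4 = 3.
Cage f has product 10, which forces r5c1 = 5.
Column 3 now contains 4, leaving r5c3 = 2.
Row 5 now contains 2, leaving r5c4 = 4.
Row 2 already has 5, leaving r2c2 = 2.
Cage d has product 12, which forces r2c4 = 1.
5 is placed in column 1, leaving r3c1 = 3.
Cage e needs product 30, so r3c2 = 5.
2 is placed in column 3, so r3c3 = 1.
The 3 cells of cage h must have product 8, which forces r3c4 = 2.
Row 5 now contains 2, leaving r5c2 = 3.
The full grid is 1 4 3 5 2 / 4 2 5 1 3 / 3 5 1 2 4 / 2 1 4 3 5 / 5 3 2 4 1.

1 4 3 5 2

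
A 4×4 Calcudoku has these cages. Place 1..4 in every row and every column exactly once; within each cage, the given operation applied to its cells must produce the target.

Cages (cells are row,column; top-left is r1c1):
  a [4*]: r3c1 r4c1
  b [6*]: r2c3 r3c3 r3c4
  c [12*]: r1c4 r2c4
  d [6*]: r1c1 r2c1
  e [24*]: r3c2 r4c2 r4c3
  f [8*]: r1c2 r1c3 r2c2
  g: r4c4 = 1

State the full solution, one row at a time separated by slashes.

2 1 4 3 / 3 2 1 4 / 1 4 3 2 / 4 3 2 1

G is a freebie, leaving r4c4 = 1.
Cage a needs two cells with product 4, which forces r3c1 = 1.
Row 4 now contains 1, which forces r4c1 = 4.
The 3 cells of cage b must have product 6; hence r2c3 = 1.
The 3 cells of cage e must have product 24; hence r3c2 = 4.
Cage f has product 8, which forces r1c2 = 1.
Cage f needs product 8, which forces r1c3 = 4.
Row 1 already has 4, leaving r1c4 = 3.
Column 2 now contains 4; hence r2c2 = 2.
Column 4 now contains 3, leaving r2c4 = 4.
Column 4 now contains 3, which forces r3c4 = 2.
Column 2 now contains 2, leaving r4c2 = 3.
Row 4 already has 3, which forces r4c3 = 2.
Row 1 already has 3, so r1c1 = 2.
Row 2 already has 2, which forces r2c1 = 3.
Row 3 now contains 2; hence r3c3 = 3.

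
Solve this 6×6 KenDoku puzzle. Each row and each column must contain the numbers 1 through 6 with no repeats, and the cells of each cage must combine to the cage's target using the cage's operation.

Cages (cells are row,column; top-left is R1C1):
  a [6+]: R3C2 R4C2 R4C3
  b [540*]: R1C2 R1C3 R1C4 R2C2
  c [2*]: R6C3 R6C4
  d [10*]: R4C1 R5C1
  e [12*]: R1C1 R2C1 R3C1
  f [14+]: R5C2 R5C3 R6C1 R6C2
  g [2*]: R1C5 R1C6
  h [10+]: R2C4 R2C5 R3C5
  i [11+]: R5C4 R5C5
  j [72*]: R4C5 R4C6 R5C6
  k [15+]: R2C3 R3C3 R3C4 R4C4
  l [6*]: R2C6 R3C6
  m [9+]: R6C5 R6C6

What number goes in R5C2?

Cage b needs product 540, leaving R2C2 = 6.
In row 1, 4 can only go at R1C1, so R1C1 = 4.
Column 1 needs a 6, and only R6C1 is open for it.
The only place for 3 in row 6 is R6C2.
Column 2 already has 3, which forces R1C2 = 5.
In column 6, 5 can only go at R6C6, so R6C6 = 5.
Row 6 already has 5; hence R6C5 = 4.
The two cells of cage d must have product 10, which forces R4C1 = 5.
{5, 6} are confined to R5C4 and R5C5 in row 5, which forces R5C1 = 2.
In row 5, 3 can only go at R5C6, so R5C6 = 3.
Cage l's pair has product 6, which forces R2C6 = 1.
The two cells of cage l must have product 6, so R3C6 = 6.
The 3 cells of cage j must have product 72, so R4C5 = 6.
Cage j needs product 72, leaving R4C6 = 4.
6 is placed in column 5, leaving R5C5 = 5.
The two cells of cage g must have product 2, leaving R1C5 = 1.
Column 6 now contains 1, so R1C6 = 2.
Row 2 already has 1, so R2C1 = 3.
Cage h has sum 10; hence R2C4 = 5.
Row 2 already has 3, so R2C5 = 2.
Cage e needs product 12, which forces R3C1 = 1.
Row 3 already has 1, so R3C2 = 2.
Column 4 already has 5; hence R3C4 = 4.
Column 5 now contains 2, which forces R3C5 = 3.
Column 2 now contains 2; hence R4C2 = 1.
The 3 cells of cage a must have sum 6; hence R4C3 = 3.
3 is placed in row 4, so R4C4 = 2.
Column 2 already has 1; hence R5C2 = 4.
Row 5 already has 4, so R5C3 = 1.
Row 5 now contains 5, which forces R5C4 = 6.
Column 3 now contains 1, which forces R6C3 = 2.
Column 4 now contains 2, so R6C4 = 1.
Column 3 now contains 3, which forces R1C3 = 6.
Column 4 already has 6; hence R1C4 = 3.
5 is placed in row 2, leaving R2C3 = 4.
Row 3 now contains 3, which forces R3C3 = 5.
Filled in: 4 5 6 3 1 2 / 3 6 4 5 2 1 / 1 2 5 4 3 6 / 5 1 3 2 6 4 / 2 4 1 6 5 3 / 6 3 2 1 4 5.

4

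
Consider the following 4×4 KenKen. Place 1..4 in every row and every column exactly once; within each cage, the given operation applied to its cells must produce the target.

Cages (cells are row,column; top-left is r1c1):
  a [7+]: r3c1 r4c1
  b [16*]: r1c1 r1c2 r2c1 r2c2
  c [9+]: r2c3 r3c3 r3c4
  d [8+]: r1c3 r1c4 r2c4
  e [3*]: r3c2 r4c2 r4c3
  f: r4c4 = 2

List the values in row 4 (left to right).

The 3 cells of cage e must have product 3, which forces r3c2 = 1.
Cage e needs product 3; hence r4c2 = 3.
Cage e needs product 3, so r4c3 = 1.
Cage f is given, so r4c4 = 2.
The two cells of cage a must have sum 7; hence r3c1 = 3.
Row 3 already has 3; hence r3c4 = 4.
Row 4 now contains 3, which forces r4c1 = 4.
Cage d has sum 8, leaving r1c3 = 4.
Cage c has sum 9, leaving r2c3 = 3.
Row 2 now contains 3, which forces r2c4 = 1.
4 is placed in row 3, leaving r3c3 = 2.
Cage b has product 16; hence r1c1 = 1.
Row 1 now contains 4, so r1c2 = 2.
Column 4 already has 1, so r1c4 = 3.
Row 2 already has 1, which forces r2c1 = 2.
The 4 cells of cage b must have product 16; hence r2c2 = 4.
Filled in: 1 2 4 3 / 2 4 3 1 / 3 1 2 4 / 4 3 1 2.

4 3 1 2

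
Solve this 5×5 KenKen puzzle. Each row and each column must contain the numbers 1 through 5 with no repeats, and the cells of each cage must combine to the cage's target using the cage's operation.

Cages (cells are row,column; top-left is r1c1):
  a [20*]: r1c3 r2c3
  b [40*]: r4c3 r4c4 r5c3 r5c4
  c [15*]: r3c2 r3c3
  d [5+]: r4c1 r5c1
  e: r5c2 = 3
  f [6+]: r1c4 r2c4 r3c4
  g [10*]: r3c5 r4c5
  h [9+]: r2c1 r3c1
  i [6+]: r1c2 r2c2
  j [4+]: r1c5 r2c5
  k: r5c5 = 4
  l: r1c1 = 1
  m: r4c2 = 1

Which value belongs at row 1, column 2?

Cage l is given; hence r1c1 = 1.
Row 1 already has 1, so r1c5 = 3.
Column 5 now contains 3; hence r2c5 = 1.
M is a freebie, leaving r4c2 = 1.
Cage e is given; hence r5c2 = 3.
Cage k is a single given cell, which forces r5c5 = 4.
Row 1 now contains 3; hence r1c4 = 2.
Cage f needs sum 6, so r2c4 = 3.
3 is placed in column 2, leaving r3c2 = 5.
Cage c needs two cells with product 15, so r3c3 = 3.
The 3 cells of cage f must have sum 6, which forces r3c4 = 1.
Row 3 now contains 5, which forces r3c5 = 2.
Cage d's pair has sum 5; hence r4c1 = 3.
2 is placed in column 5, leaving r4c5 = 5.
Row 5 now contains 4, so r5c1 = 2.
Column 4 already has 1, leaving r5c4 = 5.
Row 1 now contains 2; hence r1c2 = 4.
Row 1 already has 4, so r1c3 = 5.
The two cells of cage h must have sum 9; hence r2c1 = 5.
Cage i needs two cells with sum 6, so r2c2 = 2.
Column 3 already has 5; hence r2c3 = 4.
Row 3 now contains 5, leaving r3c1 = 4.
The 4 cells of cage b must have product 40, which forces r4c3 = 2.
Row 4 already has 5, leaving r4c4 = 4.
Row 5 already has 5, which forces r5c3 = 1.
Filled in: 1 4 5 2 3 / 5 2 4 3 1 / 4 5 3 1 2 / 3 1 2 4 5 / 2 3 1 5 4.

4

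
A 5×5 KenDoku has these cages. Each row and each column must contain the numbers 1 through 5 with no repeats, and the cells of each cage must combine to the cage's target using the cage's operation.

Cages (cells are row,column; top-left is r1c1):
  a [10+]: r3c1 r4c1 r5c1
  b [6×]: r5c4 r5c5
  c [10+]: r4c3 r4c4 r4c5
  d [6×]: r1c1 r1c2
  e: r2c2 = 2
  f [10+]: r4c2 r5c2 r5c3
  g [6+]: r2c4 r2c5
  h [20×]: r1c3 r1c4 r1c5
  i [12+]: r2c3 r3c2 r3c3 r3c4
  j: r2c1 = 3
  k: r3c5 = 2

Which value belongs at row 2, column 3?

4

Cage j is a single given cell; hence r2c1 = 3.
Cage e is a single given cell; hence r2c2 = 2.
Cage k is a single given cell, which forces r3c5 = 2.
Column 5 already has 2, leaving r5c5 = 3.
Column 1 now contains 3, leaving r1c1 = 2.
Column 2 already has 2, leaving r1c2 = 3.
The 4 cells of cage i must have sum 12, which forces r2c3 = 4.
Row 5 already has 3, leaving r5c4 = 2.
Row 3 needs a 5, and only r3c1 is open for it.
Row 4 needs a 2, and only r4c3 is open for it.
Cage c needs sum 10, so r4c4 = 3.
Cage c needs sum 10, leaving r4c5 = 5.
The two cells of cage g must have sum 6; hence r2c4 = 5.
Column 5 now contains 5, which forces r2c5 = 1.
Cage i needs sum 12; hence r3c3 = 3.
Cage h needs product 20; hence r1c3 = 5.
Cage h needs product 20, which forces r1c4 = 1.
Column 5 now contains 1, which forces r1c5 = 4.
1 is placed in column 4, which forces r3c4 = 4.
5 is placed in column 3, leaving r5c3 = 1.
Row 3 now contains 4; hence r3c2 = 1.
The 3 cells of cage a must have sum 10; hence r4c1 = 1.
The 3 cells of cage f must have sum 10, leaving r4c2 = 4.
Row 5 now contains 1, leaving r5c1 = 4.
Cage f has sum 10, leaving r5c2 = 5.
The full grid is 2 3 5 1 4 / 3 2 4 5 1 / 5 1 3 4 2 / 1 4 2 3 5 / 4 5 1 2 3.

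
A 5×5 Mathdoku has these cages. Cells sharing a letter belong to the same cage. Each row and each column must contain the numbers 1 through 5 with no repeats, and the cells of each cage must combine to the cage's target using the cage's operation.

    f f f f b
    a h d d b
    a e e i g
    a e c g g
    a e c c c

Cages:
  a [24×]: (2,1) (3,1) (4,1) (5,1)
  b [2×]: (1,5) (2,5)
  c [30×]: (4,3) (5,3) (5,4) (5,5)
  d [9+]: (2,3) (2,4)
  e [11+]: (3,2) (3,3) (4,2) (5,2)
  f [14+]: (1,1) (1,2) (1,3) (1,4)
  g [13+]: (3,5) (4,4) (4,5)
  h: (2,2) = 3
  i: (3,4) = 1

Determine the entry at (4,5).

5

Cage h is given, leaving (2,2) = 3.
Cage i is given, leaving (3,4) = 1.
The only place for 1 in row 1 is (1,5).
1 is placed in column 5, leaving (2,5) = 2.
Row 2 needs a 1, and only (2,1) is open for it.
The only place for 5 in column 1 is (1,1).
Column 5 needs a 4, and only (3,5) is open for it.
Row 3 already has 4, so (3,3) = 3.
Cage g has sum 13, which forces (4,4) = 4.
The 3 cells of cage g must have sum 13; hence (4,5) = 5.
Column 5 now contains 5, so (5,5) = 3.
Cage f has sum 14, which forces (1,4) = 3.
The two cells of cage d must have sum 9, which forces (2,3) = 4.
Column 4 already has 4; hence (2,4) = 5.
3 is placed in row 3, leaving (3,1) = 2.
2 is placed in row 3; hence (3,2) = 5.
Cage a needs product 24; hence (4,1) = 3.
Cage a needs product 24, so (5,1) = 4.
5 is placed in column 4, leaving (5,4) = 2.
Cage f needs sum 14, leaving (1,2) = 4.
Column 3 now contains 4, leaving (1,3) = 2.
Cage e needs sum 11; hence (4,2) = 2.
Cage c needs product 30, so (4,3) = 1.
2 is placed in row 5, so (5,2) = 1.
Cage c needs product 30, leaving (5,3) = 5.
Completed grid: 5 4 2 3 1 / 1 3 4 5 2 / 2 5 3 1 4 / 3 2 1 4 5 / 4 1 5 2 3.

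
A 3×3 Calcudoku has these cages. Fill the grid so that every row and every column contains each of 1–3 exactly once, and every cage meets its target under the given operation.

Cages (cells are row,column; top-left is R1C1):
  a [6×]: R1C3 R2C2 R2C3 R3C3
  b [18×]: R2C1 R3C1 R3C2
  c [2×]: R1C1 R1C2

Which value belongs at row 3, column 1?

Cage b has product 18, so R2C1 = 3.
Cage a needs product 6, which forces R2C2 = 1.
Row 2 now contains 3; hence R2C3 = 2.
Cage b has product 18, which forces R3C1 = 2.
Cage b needs product 18, leaving R3C2 = 3.
Row 3 now contains 3, so R3C3 = 1.
Column 1 now contains 2, which forces R1C1 = 1.
Column 2 already has 1, leaving R1C2 = 2.
Column 3 already has 1, leaving R1C3 = 3.
Filled in: 1 2 3 / 3 1 2 / 2 3 1.

2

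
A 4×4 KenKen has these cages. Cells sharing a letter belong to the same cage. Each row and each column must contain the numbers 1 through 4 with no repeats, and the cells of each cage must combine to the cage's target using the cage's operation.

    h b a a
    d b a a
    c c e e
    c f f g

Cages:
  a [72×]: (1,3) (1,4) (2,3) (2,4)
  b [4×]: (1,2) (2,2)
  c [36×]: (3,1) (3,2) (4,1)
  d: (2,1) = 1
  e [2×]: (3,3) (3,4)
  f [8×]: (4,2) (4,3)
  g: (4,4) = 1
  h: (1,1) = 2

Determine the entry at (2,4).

Cage h is a single given cell, so (1,1) = 2.
Cage d is a single given cell; hence (2,1) = 1.
Row 2 now contains 1; hence (2,2) = 4.
Cage c needs product 36; hence (3,1) = 4.
Cage c needs product 36, so (3,2) = 3.
The 3 cells of cage c must have product 36, leaving (4,1) = 3.
4 is placed in column 2; hence (4,2) = 2.
Row 4 already has 2, which forces (4,3) = 4.
Cage g is a single given cell, so (4,4) = 1.
4 is placed in column 2, leaving (1,2) = 1.
Column 3 now contains 4; hence (1,3) = 3.
The 4 cells of cage a must have product 72, which forces (1,4) = 4.
The 4 cells of cage a must have product 72; hence (2,3) = 2.
Cage a has product 72, leaving (2,4) = 3.
The two cells of cage e must have product 2; hence (3,3) = 1.
Column 4 already has 1; hence (3,4) = 2.
Filled in: 2 1 3 4 / 1 4 2 3 / 4 3 1 2 / 3 2 4 1.

3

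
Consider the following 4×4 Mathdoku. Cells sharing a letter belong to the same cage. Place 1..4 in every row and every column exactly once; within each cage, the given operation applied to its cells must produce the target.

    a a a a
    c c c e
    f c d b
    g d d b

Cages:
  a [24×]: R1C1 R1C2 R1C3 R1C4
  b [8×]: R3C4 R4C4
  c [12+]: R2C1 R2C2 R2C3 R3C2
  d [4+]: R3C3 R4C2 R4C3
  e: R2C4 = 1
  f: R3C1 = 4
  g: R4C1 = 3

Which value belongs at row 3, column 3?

1

Cage e is given, which forces R2C4 = 1.
Cage f is a single given cell, which forces R3C1 = 4.
Row 3 now contains 4; hence R3C2 = 3.
The 3 cells of cage d must have sum 4, so R3C3 = 1.
Row 3 now contains 4; hence R3C4 = 2.
Cage g is a single given cell; hence R4C1 = 3.
Cage d has sum 4, which forces R4C2 = 1.
Cage d has sum 4, which forces R4C3 = 2.
Column 4 now contains 2; hence R4C4 = 4.
Cage a has product 24, which forces R1C1 = 1.
Cage a has product 24, so R1C2 = 2.
Cage a has product 24, which forces R1C3 = 4.
Column 4 already has 4; hence R1C4 = 3.
Column 1 now contains 3, which forces R2C1 = 2.
The 4 cells of cage c must have sum 12, which forces R2C2 = 4.
Cage c needs sum 12, leaving R2C3 = 3.
The full grid is 1 2 4 3 / 2 4 3 1 / 4 3 1 2 / 3 1 2 4.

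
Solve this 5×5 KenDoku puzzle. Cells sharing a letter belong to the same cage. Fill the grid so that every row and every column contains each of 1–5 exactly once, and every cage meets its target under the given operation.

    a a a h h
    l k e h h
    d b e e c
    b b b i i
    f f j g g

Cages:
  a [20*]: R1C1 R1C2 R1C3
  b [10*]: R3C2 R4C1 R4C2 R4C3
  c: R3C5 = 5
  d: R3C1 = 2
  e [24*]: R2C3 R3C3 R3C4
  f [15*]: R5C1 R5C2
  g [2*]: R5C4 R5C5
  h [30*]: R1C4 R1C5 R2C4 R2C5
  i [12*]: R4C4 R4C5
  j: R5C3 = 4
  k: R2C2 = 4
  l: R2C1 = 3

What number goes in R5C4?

Cage l is given, leaving R2C1 = 3.
Cage k is a single given cell, which forces R2C2 = 4.
4 is placed in row 2, so R2C3 = 2.
Cage d is given; hence R3C1 = 2.
Cage b has product 10, which forces R3C2 = 1.
Cage c is a single given cell, which forces R3C5 = 5.
3 is placed in column 1, leaving R5C1 = 5.
Row 5 now contains 5, leaving R5C2 = 3.
J is a freebie, leaving R5C3 = 4.
Cage a has product 20; hence R1C1 = 4.
1 is placed in column 2, which forces R1C2 = 5.
The 3 cells of cage a must have product 20, which forces R1C3 = 1.
Cage h has product 30; hence R2C4 = 5.
Column 5 now contains 5; hence R2C5 = 1.
Column 3 already has 4, which forces R3C3 = 3.
Cage e needs product 24, leaving R3C4 = 4.
Column 1 now contains 5; hence R4C1 = 1.
The 4 cells of cage b must have product 10, so R4C2 = 2.
The 4 cells of cage b must have product 10; hence R4C3 = 5.
Column 4 now contains 4; hence R4C4 = 3.
3 is placed in row 4, which forces R4C5 = 4.
Column 5 already has 1, which forces R5C5 = 2.
3 is placed in column 4; hence R1C4 = 2.
Column 5 now contains 2, so R1C5 = 3.
Row 5 already has 2; hence R5C4 = 1.
The full grid is 4 5 1 2 3 / 3 4 2 5 1 / 2 1 3 4 5 / 1 2 5 3 4 / 5 3 4 1 2.

1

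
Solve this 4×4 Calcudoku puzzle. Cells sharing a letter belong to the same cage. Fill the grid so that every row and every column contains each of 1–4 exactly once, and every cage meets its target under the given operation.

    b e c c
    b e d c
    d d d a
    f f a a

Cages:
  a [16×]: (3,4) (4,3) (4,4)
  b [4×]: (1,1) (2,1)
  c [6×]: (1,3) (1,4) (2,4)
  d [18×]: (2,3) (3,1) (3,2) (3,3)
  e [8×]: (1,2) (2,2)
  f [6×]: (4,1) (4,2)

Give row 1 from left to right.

4 2 1 3

Cage d needs product 18, leaving (2,3) = 3.
Cage c has product 6, so (1,4) = 3.
Row 3 needs a 4, and only (3,4) is open for it.
The 3 cells of cage a must have product 16, so (4,3) = 4.
Column 4 already has 4, which forces (4,4) = 1.
Cage c needs product 6; hence (1,3) = 1.
Column 4 now contains 1, which forces (2,4) = 2.
Column 3 already has 1, leaving (3,3) = 2.
Row 1 now contains 1, leaving (1,1) = 4.
Cage e needs two cells with product 8, which forces (1,2) = 2.
Cage b's pair has product 4; hence (2,1) = 1.
Row 2 now contains 2, so (2,2) = 4.
1 is placed in column 1, so (3,1) = 3.
Row 3 now contains 3, leaving (3,2) = 1.
Column 1 already has 3, so (4,1) = 2.
2 is placed in column 2; hence (4,2) = 3.
Filled in: 4 2 1 3 / 1 4 3 2 / 3 1 2 4 / 2 3 4 1.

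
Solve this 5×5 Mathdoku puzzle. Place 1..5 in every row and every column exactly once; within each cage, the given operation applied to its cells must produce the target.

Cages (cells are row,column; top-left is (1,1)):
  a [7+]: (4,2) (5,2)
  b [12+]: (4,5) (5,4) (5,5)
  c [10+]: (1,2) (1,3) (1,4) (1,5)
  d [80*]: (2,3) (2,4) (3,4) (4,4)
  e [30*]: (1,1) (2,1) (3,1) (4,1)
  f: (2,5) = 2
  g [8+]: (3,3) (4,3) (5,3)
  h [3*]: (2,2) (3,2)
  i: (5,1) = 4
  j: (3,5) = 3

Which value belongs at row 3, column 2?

1

Cage f is a single given cell, so (2,5) = 2.
Cage j is a single given cell; hence (3,5) = 3.
Cage i is a single given cell, so (5,1) = 4.
Row 5 already has 4; hence (5,5) = 5.
Cage h needs two cells with product 3, leaving (2,2) = 3.
Row 2 now contains 2, which forces (2,3) = 4.
Row 3 now contains 3, so (3,2) = 1.
Column 5 already has 5; hence (4,5) = 4.
3 is placed in column 2, so (5,2) = 2.
Row 5 now contains 5; hence (5,4) = 3.
2 is placed in column 2, leaving (1,2) = 4.
Cage c needs sum 10, leaving (1,3) = 3.
Cage c has sum 10; hence (1,4) = 2.
Column 5 already has 4, which forces (1,5) = 1.
Cage d has product 80, so (3,4) = 4.
Row 4 already has 4, so (4,2) = 5.
Row 4 already has 5; hence (4,3) = 2.
Row 4 already has 5, which forces (4,4) = 1.
3 is placed in row 5, so (5,3) = 1.
Row 1 already has 1; hence (1,1) = 5.
Cage e has product 30; hence (2,1) = 1.
Column 4 now contains 1, so (2,4) = 5.
The 4 cells of cage e must have product 30, so (3,1) = 2.
Column 3 now contains 2; hence (3,3) = 5.
1 is placed in row 4, which forces (4,1) = 3.
Filled in: 5 4 3 2 1 / 1 3 4 5 2 / 2 1 5 4 3 / 3 5 2 1 4 / 4 2 1 3 5.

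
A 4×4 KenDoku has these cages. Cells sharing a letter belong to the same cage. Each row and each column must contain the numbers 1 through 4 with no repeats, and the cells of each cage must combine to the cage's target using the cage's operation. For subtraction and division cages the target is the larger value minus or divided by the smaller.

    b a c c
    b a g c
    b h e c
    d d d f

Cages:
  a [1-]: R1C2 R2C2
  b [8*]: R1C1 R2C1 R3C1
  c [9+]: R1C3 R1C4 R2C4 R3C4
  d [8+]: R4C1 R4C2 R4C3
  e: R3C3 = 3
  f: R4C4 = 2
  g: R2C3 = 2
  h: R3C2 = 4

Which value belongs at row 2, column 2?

Cage g is a single given cell; hence R2C3 = 2.
Cage h is a single given cell; hence R3C2 = 4.
Cage e is given; hence R3C3 = 3.
Cage f is given, which forces R4C4 = 2.
The two cells of cage a must have difference 1, leaving R1C2 = 2.
3 is placed in column 3, so R1C3 = 1.
Column 4 now contains 2; hence R3C4 = 1.
1 is placed in column 3, which forces R4C3 = 4.
1 is placed in row 1, leaving R1C1 = 4.
Row 1 now contains 4, which forces R1C4 = 3.
Cage b has product 8, which forces R2C1 = 1.
Row 2 now contains 1, leaving R2C2 = 3.
3 is placed in column 4, so R2C4 = 4.
Row 3 already has 1, leaving R3C1 = 2.
1 is placed in column 1, leaving R4C1 = 3.
Column 2 already has 3, so R4C2 = 1.
Filled in: 4 2 1 3 / 1 3 2 4 / 2 4 3 1 / 3 1 4 2.

3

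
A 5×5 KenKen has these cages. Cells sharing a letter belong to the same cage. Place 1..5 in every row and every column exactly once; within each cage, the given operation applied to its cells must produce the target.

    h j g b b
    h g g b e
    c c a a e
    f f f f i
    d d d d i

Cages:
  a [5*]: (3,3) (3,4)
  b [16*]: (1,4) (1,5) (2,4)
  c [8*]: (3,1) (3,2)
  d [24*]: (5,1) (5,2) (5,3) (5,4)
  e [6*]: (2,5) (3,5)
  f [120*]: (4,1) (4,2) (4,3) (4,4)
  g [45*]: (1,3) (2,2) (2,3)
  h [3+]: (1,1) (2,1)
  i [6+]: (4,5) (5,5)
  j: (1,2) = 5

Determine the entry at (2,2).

Cage j is given; hence (1,2) = 5.
Cage g needs product 45, which forces (1,3) = 3.
Cage g needs product 45, leaving (2,2) = 3.
Cage g has product 45, so (2,3) = 5.
Row 2 now contains 3, which forces (2,5) = 2.
5 is placed in column 3; hence (3,3) = 1.
Row 3 already has 1, leaving (3,4) = 5.
Column 5 already has 2, which forces (3,5) = 3.
Cage h needs two cells with sum 3, which forces (1,1) = 2.
Cage b has product 16; hence (1,4) = 1.
Column 5 already has 2; hence (1,5) = 4.
Row 2 already has 2, which forces (2,1) = 1.
Row 2 already has 2, which forces (2,4) = 4.
2 is placed in column 1; hence (3,1) = 4.
Row 3 already has 4; hence (3,2) = 2.
The 4 cells of cage f must have product 120, which forces (4,1) = 5.
Column 2 already has 2, so (4,2) = 4.
4 is placed in row 4, leaving (4,3) = 2.
Cage f has product 120, which forces (4,4) = 3.
Row 4 now contains 5, leaving (4,5) = 1.
Column 1 already has 4; hence (5,1) = 3.
Column 2 already has 4, which forces (5,2) = 1.
2 is placed in column 3; hence (5,3) = 4.
3 is placed in column 4, which forces (5,4) = 2.
1 is placed in column 5, which forces (5,5) = 5.
The full grid is 2 5 3 1 4 / 1 3 5 4 2 / 4 2 1 5 3 / 5 4 2 3 1 / 3 1 4 2 5.

3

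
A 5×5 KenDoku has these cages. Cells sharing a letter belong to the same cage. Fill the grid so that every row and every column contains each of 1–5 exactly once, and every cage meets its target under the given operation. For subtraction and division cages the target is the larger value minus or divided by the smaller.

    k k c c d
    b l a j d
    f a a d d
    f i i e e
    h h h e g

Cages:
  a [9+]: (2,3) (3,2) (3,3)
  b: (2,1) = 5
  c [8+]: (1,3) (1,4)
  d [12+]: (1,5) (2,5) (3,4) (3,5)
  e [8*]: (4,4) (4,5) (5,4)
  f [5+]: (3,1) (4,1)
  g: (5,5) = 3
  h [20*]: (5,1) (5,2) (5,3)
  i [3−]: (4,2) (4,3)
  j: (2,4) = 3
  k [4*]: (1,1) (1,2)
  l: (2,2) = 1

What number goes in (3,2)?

B is a freebie; hence (2,1) = 5.
L is a freebie; hence (2,2) = 1.
Cage j is a single given cell; hence (2,4) = 3.
Cage g is given, leaving (5,5) = 3.
Cage k's pair has product 4, which forces (1,1) = 1.
Column 2 already has 1, which forces (1,2) = 4.
Cage c's pair has sum 8, so (1,3) = 3.
3 is placed in column 4, leaving (1,4) = 5.
5 is placed in row 1, leaving (1,5) = 2.
Column 5 already has 2, which forces (2,5) = 4.
Column 5 now contains 4; hence (4,5) = 1.
Column 1 already has 1; hence (5,1) = 4.
4 is placed in column 2, which forces (5,2) = 5.
Row 5 now contains 5, which forces (5,3) = 1.
Row 5 already has 1; hence (5,4) = 2.
4 is placed in row 2, leaving (2,3) = 2.
The 4 cells of cage d must have sum 12; hence (3,4) = 1.
Column 5 now contains 1; hence (3,5) = 5.
Column 2 now contains 5, leaving (4,2) = 2.
Cage i needs two cells with difference 3; hence (4,3) = 5.
Column 4 already has 2, so (4,4) = 4.
Cage f needs two cells with sum 5; hence (3,1) = 2.
Column 2 already has 2, so (3,2) = 3.
5 is placed in row 3, so (3,3) = 4.
Row 4 now contains 2, leaving (4,1) = 3.
Completed grid: 1 4 3 5 2 / 5 1 2 3 4 / 2 3 4 1 5 / 3 2 5 4 1 / 4 5 1 2 3.

3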